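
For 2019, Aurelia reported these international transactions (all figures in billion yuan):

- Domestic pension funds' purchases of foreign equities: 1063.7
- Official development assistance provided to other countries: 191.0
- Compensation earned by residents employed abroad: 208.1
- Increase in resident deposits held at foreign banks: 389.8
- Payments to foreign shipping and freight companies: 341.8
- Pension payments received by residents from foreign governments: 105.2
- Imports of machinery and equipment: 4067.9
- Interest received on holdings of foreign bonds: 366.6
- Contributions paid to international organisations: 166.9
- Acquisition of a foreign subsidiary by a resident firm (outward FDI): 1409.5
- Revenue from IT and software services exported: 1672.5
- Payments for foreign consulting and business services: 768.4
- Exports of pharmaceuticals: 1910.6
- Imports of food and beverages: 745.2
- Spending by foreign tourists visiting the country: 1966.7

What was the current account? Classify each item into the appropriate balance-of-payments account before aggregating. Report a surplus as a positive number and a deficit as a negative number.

-51.5

Goods: 1910.6 - 745.2 - 4067.9 = -2902.5
Services: -341.8 + 1966.7 - 768.4 + 1672.5 = 2529.0
Primary income: 366.6 + 208.1 = 574.7
Secondary income: -191.0 + 105.2 - 166.9 = -252.7
Current account = (-2902.5) + 2529.0 + 574.7 + (-252.7) = -51.5
(Excluded from the current account — financial account: domestic pension funds' purchases of foreign equities 1063.7, increase in resident deposits held at foreign banks 389.8, acquisition of a foreign subsidiary by a resident firm (outward FDI) 1409.5.)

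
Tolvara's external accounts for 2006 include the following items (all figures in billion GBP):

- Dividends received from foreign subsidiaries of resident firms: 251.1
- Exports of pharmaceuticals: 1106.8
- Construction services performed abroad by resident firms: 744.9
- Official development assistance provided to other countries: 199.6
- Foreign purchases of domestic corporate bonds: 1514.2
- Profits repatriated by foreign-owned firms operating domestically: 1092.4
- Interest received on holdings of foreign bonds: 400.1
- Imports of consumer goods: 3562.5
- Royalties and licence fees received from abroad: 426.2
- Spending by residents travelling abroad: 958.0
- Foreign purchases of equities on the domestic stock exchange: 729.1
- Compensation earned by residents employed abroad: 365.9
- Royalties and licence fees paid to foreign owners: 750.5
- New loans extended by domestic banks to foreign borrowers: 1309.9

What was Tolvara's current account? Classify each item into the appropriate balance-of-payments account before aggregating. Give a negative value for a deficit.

-3268.0

Goods: 1106.8 - 3562.5 = -2455.7
Services: 426.2 + 744.9 - 750.5 - 958.0 = -537.4
Primary income: 365.9 + 251.1 + 400.1 - 1092.4 = -75.3
Secondary income: -199.6
Current account = (-2455.7) + (-537.4) + (-75.3) + (-199.6) = -3268.0
(Excluded from the current account — financial account: foreign purchases of domestic corporate bonds 1514.2, foreign purchases of equities on the domestic stock exchange 729.1, new loans extended by domestic banks to foreign borrowers 1309.9.)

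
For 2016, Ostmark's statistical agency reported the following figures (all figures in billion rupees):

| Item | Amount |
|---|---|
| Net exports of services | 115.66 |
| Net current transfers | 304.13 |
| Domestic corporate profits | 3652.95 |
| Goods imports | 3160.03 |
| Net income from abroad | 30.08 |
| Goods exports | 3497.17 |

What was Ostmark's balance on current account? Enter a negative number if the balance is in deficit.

Goods balance = 3497.17 - 3160.03 = 337.14
Services balance = 115.66
Trade balance (goods + services) = 337.14 + 115.66 = 452.80
Net primary income = 30.08
Net secondary income = 304.13
Current account = 452.80 + 30.08 + 304.13 = 787.01

787.01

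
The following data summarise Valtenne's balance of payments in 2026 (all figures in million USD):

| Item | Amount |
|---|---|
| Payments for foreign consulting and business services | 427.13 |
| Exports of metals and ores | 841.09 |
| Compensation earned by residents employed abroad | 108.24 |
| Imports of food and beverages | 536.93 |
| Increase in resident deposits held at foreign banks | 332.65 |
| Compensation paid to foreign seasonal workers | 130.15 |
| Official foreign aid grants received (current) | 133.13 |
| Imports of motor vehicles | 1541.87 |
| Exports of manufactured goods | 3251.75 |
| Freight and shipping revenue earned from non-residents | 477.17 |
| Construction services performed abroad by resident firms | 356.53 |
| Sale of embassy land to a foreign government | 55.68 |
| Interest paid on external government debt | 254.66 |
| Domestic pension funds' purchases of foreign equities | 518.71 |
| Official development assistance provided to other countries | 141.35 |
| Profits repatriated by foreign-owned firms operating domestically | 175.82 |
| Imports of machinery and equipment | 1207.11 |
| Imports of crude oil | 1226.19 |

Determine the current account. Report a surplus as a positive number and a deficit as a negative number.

Goods: 841.09 + 3251.75 - 536.93 - 1541.87 - 1226.19 - 1207.11 = -419.26
Services: -427.13 + 356.53 + 477.17 = 406.57
Primary income: 108.24 - 175.82 - 130.15 - 254.66 = -452.39
Secondary income: 133.13 - 141.35 = -8.22
Current account = (-419.26) + 406.57 + (-452.39) + (-8.22) = -473.30
(Excluded from the current account — financial account: increase in resident deposits held at foreign banks 332.65, domestic pension funds' purchases of foreign equities 518.71; capital account: sale of embassy land to a foreign government 55.68.)

-473.30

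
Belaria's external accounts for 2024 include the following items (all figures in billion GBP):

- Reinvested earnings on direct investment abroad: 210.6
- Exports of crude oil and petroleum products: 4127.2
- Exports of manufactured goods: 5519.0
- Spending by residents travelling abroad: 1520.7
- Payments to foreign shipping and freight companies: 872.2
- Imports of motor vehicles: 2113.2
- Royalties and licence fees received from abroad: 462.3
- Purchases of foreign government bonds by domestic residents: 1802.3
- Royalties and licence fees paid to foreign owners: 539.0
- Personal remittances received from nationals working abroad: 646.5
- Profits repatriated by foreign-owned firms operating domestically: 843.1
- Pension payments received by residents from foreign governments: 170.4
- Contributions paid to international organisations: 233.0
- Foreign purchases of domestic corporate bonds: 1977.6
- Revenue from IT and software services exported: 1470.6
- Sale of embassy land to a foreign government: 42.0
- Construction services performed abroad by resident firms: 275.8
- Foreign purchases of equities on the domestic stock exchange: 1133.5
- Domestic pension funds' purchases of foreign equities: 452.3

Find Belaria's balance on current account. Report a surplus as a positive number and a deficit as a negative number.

6761.2

Goods: 5519.0 + 4127.2 - 2113.2 = 7533.0
Services: 462.3 - 539.0 + 1470.6 - 1520.7 - 872.2 + 275.8 = -723.2
Primary income: 210.6 - 843.1 = -632.5
Secondary income: 170.4 + 646.5 - 233.0 = 583.9
Current account = 7533.0 + (-723.2) + (-632.5) + 583.9 = 6761.2
(Excluded from the current account — financial account: purchases of foreign government bonds by domestic residents 1802.3, foreign purchases of domestic corporate bonds 1977.6, foreign purchases of equities on the domestic stock exchange 1133.5, domestic pension funds' purchases of foreign equities 452.3; capital account: sale of embassy land to a foreign government 42.0.)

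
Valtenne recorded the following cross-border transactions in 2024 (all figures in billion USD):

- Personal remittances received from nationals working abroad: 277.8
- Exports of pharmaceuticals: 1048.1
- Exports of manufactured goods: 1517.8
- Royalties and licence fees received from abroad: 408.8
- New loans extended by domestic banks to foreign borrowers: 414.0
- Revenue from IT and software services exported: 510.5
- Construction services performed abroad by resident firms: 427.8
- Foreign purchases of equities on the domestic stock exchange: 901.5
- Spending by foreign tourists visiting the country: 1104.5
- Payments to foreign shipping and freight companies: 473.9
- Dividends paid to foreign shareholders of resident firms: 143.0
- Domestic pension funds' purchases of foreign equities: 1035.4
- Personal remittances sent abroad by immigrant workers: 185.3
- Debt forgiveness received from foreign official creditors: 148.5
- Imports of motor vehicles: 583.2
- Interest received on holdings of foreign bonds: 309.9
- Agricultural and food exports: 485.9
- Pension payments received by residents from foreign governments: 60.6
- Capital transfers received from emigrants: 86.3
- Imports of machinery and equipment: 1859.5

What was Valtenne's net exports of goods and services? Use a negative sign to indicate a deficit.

Goods: 485.9 - 583.2 - 1859.5 + 1517.8 + 1048.1 = 609.1
Services: -473.9 + 408.8 + 510.5 + 1104.5 + 427.8 = 1977.7
Trade balance = 609.1 + 1977.7 = 2586.8
(Excluded from the trade balance — secondary income: personal remittances received from nationals working abroad 277.8, personal remittances sent abroad by immigrant workers 185.3, pension payments received by residents from foreign governments 60.6; financial account: new loans extended by domestic banks to foreign borrowers 414.0, foreign purchases of equities on the domestic stock exchange 901.5, domestic pension funds' purchases of foreign equities 1035.4; primary income: dividends paid to foreign shareholders of resident firms 143.0, interest received on holdings of foreign bonds 309.9; capital account: debt forgiveness received from foreign official creditors 148.5, capital transfers received from emigrants 86.3.)

2586.8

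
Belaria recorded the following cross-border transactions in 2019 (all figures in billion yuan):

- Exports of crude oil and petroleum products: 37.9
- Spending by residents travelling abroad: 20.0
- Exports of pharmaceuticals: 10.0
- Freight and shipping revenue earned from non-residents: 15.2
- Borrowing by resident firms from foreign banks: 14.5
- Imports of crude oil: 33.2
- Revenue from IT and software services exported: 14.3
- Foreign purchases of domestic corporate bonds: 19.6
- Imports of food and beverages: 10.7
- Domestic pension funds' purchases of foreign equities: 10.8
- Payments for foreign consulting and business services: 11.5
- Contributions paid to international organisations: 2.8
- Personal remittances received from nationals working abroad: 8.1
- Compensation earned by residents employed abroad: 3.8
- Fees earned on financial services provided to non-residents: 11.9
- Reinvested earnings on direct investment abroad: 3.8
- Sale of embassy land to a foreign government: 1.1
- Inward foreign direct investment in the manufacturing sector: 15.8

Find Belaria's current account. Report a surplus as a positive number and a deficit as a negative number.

Goods: -10.7 + 10.0 + 37.9 - 33.2 = 4.0
Services: -20.0 + 11.9 + 14.3 + 15.2 - 11.5 = 9.9
Primary income: 3.8 + 3.8 = 7.6
Secondary income: -2.8 + 8.1 = 5.3
Current account = 4.0 + 9.9 + 7.6 + 5.3 = 26.8
(Excluded from the current account — financial account: borrowing by resident firms from foreign banks 14.5, foreign purchases of domestic corporate bonds 19.6, domestic pension funds' purchases of foreign equities 10.8, inward foreign direct investment in the manufacturing sector 15.8; capital account: sale of embassy land to a foreign government 1.1.)

26.8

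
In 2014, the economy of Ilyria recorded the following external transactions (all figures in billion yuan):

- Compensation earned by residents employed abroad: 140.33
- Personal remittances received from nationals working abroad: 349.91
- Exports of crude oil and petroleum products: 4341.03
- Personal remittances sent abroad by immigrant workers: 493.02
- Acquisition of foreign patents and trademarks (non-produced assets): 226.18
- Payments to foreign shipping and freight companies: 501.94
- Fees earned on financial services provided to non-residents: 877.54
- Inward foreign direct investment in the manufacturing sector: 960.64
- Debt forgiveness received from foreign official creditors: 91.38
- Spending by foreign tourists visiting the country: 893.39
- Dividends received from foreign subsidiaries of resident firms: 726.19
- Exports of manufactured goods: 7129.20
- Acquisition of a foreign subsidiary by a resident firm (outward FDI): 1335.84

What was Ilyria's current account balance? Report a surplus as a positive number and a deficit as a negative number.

13462.63

Goods: 7129.20 + 4341.03 = 11470.23
Services: 877.54 + 893.39 - 501.94 = 1268.99
Primary income: 140.33 + 726.19 = 866.52
Secondary income: -493.02 + 349.91 = -143.11
Current account = 11470.23 + 1268.99 + 866.52 + (-143.11) = 13462.63
(Excluded from the current account — capital account: acquisition of foreign patents and trademarks (non-produced assets) 226.18, debt forgiveness received from foreign official creditors 91.38; financial account: inward foreign direct investment in the manufacturing sector 960.64, acquisition of a foreign subsidiary by a resident firm (outward FDI) 1335.84.)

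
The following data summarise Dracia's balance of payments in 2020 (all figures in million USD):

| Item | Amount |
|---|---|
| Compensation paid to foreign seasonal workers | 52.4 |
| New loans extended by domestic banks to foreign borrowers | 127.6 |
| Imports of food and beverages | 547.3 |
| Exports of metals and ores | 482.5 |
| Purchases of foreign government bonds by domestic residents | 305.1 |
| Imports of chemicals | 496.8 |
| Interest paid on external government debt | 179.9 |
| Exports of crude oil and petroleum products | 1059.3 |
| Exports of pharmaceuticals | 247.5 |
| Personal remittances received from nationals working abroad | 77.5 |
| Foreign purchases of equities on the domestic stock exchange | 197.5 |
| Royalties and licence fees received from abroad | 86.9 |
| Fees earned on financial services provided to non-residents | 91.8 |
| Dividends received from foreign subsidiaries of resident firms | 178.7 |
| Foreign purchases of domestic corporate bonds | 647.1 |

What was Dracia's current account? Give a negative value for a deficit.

947.8

Goods: -496.8 + 1059.3 + 247.5 + 482.5 - 547.3 = 745.2
Services: 86.9 + 91.8 = 178.7
Primary income: -52.4 - 179.9 + 178.7 = -53.6
Secondary income: 77.5
Current account = 745.2 + 178.7 + (-53.6) + 77.5 = 947.8
(Excluded from the current account — financial account: new loans extended by domestic banks to foreign borrowers 127.6, purchases of foreign government bonds by domestic residents 305.1, foreign purchases of equities on the domestic stock exchange 197.5, foreign purchases of domestic corporate bonds 647.1.)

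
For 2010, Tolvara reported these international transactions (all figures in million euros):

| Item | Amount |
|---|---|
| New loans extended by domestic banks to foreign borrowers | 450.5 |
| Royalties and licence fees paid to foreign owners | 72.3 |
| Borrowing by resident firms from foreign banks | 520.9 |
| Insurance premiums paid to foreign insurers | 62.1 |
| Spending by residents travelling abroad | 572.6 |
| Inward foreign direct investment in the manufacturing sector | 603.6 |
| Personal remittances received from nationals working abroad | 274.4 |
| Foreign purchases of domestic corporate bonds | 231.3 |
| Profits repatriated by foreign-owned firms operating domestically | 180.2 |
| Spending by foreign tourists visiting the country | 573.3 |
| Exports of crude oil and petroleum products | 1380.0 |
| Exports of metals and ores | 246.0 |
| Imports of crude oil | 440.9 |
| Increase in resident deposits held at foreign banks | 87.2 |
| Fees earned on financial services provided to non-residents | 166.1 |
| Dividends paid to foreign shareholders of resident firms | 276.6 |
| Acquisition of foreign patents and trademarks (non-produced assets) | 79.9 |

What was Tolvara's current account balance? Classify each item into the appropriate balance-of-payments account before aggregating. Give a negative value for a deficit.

1035.1

Goods: 1380.0 + 246.0 - 440.9 = 1185.1
Services: 573.3 - 72.3 - 62.1 - 572.6 + 166.1 = 32.4
Primary income: -276.6 - 180.2 = -456.8
Secondary income: 274.4
Current account = 1185.1 + 32.4 + (-456.8) + 274.4 = 1035.1
(Excluded from the current account — financial account: new loans extended by domestic banks to foreign borrowers 450.5, borrowing by resident firms from foreign banks 520.9, inward foreign direct investment in the manufacturing sector 603.6, foreign purchases of domestic corporate bonds 231.3, increase in resident deposits held at foreign banks 87.2; capital account: acquisition of foreign patents and trademarks (non-produced assets) 79.9.)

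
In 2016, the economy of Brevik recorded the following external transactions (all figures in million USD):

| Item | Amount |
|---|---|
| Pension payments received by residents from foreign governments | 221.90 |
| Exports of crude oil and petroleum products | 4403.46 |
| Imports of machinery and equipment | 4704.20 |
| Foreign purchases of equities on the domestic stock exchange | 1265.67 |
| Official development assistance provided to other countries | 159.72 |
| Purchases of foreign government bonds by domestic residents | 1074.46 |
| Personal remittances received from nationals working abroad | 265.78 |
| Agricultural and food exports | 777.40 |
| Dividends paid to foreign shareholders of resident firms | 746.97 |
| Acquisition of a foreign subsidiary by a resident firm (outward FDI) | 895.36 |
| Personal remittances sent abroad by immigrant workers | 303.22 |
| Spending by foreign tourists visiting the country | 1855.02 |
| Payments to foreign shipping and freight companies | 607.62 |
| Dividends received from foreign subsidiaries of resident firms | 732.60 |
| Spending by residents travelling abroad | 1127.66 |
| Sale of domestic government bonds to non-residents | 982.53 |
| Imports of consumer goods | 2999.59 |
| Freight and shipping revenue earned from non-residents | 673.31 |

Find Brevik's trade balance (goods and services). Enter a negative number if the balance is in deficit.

-1729.88

Goods: -4704.20 - 2999.59 + 4403.46 + 777.40 = -2522.93
Services: 1855.02 - 607.62 - 1127.66 + 673.31 = 793.05
Trade balance = -2522.93 + 793.05 = -1729.88
(Excluded from the trade balance — secondary income: pension payments received by residents from foreign governments 221.90, official development assistance provided to other countries 159.72, personal remittances received from nationals working abroad 265.78, personal remittances sent abroad by immigrant workers 303.22; financial account: foreign purchases of equities on the domestic stock exchange 1265.67, purchases of foreign government bonds by domestic residents 1074.46, acquisition of a foreign subsidiary by a resident firm (outward FDI) 895.36, sale of domestic government bonds to non-residents 982.53; primary income: dividends paid to foreign shareholders of resident firms 746.97, dividends received from foreign subsidiaries of resident firms 732.60.)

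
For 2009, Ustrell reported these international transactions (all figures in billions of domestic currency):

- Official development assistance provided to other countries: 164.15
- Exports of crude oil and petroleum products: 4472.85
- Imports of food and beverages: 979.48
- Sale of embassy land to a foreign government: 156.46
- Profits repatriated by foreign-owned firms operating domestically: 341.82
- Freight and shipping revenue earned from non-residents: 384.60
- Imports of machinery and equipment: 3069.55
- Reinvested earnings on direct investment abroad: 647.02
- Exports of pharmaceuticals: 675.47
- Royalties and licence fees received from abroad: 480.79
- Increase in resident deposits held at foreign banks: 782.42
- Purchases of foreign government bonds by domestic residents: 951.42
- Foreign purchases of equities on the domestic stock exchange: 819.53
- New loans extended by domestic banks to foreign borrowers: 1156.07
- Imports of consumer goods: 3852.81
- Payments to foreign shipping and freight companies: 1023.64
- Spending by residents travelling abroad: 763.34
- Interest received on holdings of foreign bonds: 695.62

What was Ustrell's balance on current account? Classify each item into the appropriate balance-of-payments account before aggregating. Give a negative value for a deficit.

Goods: 4472.85 + 675.47 - 979.48 - 3069.55 - 3852.81 = -2753.52
Services: -1023.64 + 480.79 + 384.60 - 763.34 = -921.59
Primary income: 695.62 + 647.02 - 341.82 = 1000.82
Secondary income: -164.15
Current account = (-2753.52) + (-921.59) + 1000.82 + (-164.15) = -2838.44
(Excluded from the current account — capital account: sale of embassy land to a foreign government 156.46; financial account: increase in resident deposits held at foreign banks 782.42, purchases of foreign government bonds by domestic residents 951.42, foreign purchases of equities on the domestic stock exchange 819.53, new loans extended by domestic banks to foreign borrowers 1156.07.)

-2838.44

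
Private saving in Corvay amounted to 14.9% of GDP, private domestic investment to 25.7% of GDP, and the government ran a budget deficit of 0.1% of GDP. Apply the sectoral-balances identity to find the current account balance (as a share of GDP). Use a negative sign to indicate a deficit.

-10.9

By the sectoral-balances identity, CA = (S_private - I) + (T - G).
Private balance = 14.9 - 25.7 = -10.8
Government balance (T - G) = -0.1
CA = -10.8 + (-0.1) = -10.9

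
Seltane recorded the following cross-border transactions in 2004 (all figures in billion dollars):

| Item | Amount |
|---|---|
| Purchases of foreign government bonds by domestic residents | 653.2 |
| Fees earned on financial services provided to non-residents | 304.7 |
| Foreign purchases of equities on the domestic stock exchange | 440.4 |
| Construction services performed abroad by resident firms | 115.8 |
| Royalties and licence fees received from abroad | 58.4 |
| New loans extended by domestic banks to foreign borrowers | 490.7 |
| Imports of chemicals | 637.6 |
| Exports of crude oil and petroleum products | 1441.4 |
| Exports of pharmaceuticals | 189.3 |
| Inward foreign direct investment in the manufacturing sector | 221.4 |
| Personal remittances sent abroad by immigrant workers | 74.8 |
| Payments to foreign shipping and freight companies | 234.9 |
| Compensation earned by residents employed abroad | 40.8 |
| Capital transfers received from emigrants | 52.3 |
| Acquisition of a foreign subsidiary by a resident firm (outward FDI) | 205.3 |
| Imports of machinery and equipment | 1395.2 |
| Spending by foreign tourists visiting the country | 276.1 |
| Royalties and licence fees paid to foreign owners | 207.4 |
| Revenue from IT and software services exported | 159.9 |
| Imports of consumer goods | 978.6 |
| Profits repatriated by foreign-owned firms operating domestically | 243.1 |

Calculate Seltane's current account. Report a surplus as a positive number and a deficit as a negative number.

-1185.2

Goods: -978.6 - 637.6 + 1441.4 - 1395.2 + 189.3 = -1380.7
Services: 58.4 + 276.1 - 234.9 + 115.8 + 304.7 + 159.9 - 207.4 = 472.6
Primary income: -243.1 + 40.8 = -202.3
Secondary income: -74.8
Current account = (-1380.7) + 472.6 + (-202.3) + (-74.8) = -1185.2
(Excluded from the current account — financial account: purchases of foreign government bonds by domestic residents 653.2, foreign purchases of equities on the domestic stock exchange 440.4, new loans extended by domestic banks to foreign borrowers 490.7, inward foreign direct investment in the manufacturing sector 221.4, acquisition of a foreign subsidiary by a resident firm (outward FDI) 205.3; capital account: capital transfers received from emigrants 52.3.)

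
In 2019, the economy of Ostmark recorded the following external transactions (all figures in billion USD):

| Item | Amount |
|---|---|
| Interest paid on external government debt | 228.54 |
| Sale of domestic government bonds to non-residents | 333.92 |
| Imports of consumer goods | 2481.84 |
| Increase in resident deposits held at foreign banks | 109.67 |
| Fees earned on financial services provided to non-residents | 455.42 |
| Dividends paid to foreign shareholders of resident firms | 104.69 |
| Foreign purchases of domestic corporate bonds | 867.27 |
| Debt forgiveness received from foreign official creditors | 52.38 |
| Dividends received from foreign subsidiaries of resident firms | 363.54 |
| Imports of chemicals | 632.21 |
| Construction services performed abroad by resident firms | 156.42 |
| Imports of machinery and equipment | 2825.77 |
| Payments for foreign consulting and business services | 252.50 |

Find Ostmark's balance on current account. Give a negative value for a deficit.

Goods: -2481.84 - 2825.77 - 632.21 = -5939.82
Services: 156.42 - 252.50 + 455.42 = 359.34
Primary income: -228.54 + 363.54 - 104.69 = 30.31
Current account = (-5939.82) + 359.34 + 30.31 = -5550.17
(Excluded from the current account — financial account: sale of domestic government bonds to non-residents 333.92, increase in resident deposits held at foreign banks 109.67, foreign purchases of domestic corporate bonds 867.27; capital account: debt forgiveness received from foreign official creditors 52.38.)

-5550.17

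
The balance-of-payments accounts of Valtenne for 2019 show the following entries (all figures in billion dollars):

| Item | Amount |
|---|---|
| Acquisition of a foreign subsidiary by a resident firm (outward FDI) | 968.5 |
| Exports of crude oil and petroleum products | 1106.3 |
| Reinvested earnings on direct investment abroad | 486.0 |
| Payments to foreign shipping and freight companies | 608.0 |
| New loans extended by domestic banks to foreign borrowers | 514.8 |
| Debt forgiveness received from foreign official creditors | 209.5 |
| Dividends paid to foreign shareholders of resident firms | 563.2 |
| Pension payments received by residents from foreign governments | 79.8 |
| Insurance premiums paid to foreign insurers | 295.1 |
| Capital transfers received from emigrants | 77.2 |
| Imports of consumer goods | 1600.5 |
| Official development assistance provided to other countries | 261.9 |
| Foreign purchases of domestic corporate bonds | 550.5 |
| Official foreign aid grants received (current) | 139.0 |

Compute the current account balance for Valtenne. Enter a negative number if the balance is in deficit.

-1517.6

Goods: 1106.3 - 1600.5 = -494.2
Services: -608.0 - 295.1 = -903.1
Primary income: -563.2 + 486.0 = -77.2
Secondary income: 139.0 + 79.8 - 261.9 = -43.1
Current account = (-494.2) + (-903.1) + (-77.2) + (-43.1) = -1517.6
(Excluded from the current account — financial account: acquisition of a foreign subsidiary by a resident firm (outward FDI) 968.5, new loans extended by domestic banks to foreign borrowers 514.8, foreign purchases of domestic corporate bonds 550.5; capital account: debt forgiveness received from foreign official creditors 209.5, capital transfers received from emigrants 77.2.)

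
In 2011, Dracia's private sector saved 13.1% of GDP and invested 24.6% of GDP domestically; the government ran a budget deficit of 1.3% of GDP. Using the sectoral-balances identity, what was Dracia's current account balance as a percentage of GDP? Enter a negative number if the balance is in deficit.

By the sectoral-balances identity, CA = (S_private - I) + (T - G).
Private balance = 13.1 - 24.6 = -11.5
Government balance (T - G) = -1.3
CA = -11.5 + (-1.3) = -12.8

-12.8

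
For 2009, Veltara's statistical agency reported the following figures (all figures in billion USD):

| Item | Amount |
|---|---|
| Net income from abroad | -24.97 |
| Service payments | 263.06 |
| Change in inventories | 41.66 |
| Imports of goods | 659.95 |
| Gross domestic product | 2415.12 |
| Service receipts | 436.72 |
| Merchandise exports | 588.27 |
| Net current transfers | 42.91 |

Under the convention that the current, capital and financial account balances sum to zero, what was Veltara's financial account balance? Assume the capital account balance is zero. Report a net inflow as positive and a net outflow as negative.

-119.92

Goods balance = 588.27 - 659.95 = -71.68
Services balance = 436.72 - 263.06 = 173.66
Trade balance (goods + services) = -71.68 + 173.66 = 101.98
Net primary income = -24.97
Net secondary income = 42.91
Current account = 101.98 + (-24.97) + 42.91 = 119.92
Financial account = -(119.92) = -119.92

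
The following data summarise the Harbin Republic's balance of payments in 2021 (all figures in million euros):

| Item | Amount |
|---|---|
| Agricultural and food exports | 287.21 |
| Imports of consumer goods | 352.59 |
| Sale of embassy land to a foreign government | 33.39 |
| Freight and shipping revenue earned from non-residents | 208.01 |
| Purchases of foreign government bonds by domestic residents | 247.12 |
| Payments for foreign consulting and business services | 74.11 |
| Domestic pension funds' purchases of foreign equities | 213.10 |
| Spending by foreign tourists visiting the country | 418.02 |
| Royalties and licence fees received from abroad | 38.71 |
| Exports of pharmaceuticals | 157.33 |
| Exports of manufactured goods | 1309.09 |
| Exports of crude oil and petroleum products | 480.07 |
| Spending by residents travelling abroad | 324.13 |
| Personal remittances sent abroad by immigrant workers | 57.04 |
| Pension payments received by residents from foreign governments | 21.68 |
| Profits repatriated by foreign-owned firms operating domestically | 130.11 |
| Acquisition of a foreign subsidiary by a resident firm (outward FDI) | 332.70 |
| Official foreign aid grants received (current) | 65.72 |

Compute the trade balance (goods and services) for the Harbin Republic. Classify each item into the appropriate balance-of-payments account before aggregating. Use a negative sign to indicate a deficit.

Goods: 157.33 + 287.21 - 352.59 + 480.07 + 1309.09 = 1881.11
Services: 38.71 - 74.11 + 208.01 + 418.02 - 324.13 = 266.50
Trade balance = 1881.11 + 266.50 = 2147.61
(Excluded from the trade balance — capital account: sale of embassy land to a foreign government 33.39; financial account: purchases of foreign government bonds by domestic residents 247.12, domestic pension funds' purchases of foreign equities 213.10, acquisition of a foreign subsidiary by a resident firm (outward FDI) 332.70; secondary income: personal remittances sent abroad by immigrant workers 57.04, pension payments received by residents from foreign governments 21.68, official foreign aid grants received (current) 65.72; primary income: profits repatriated by foreign-owned firms operating domestically 130.11.)

2147.61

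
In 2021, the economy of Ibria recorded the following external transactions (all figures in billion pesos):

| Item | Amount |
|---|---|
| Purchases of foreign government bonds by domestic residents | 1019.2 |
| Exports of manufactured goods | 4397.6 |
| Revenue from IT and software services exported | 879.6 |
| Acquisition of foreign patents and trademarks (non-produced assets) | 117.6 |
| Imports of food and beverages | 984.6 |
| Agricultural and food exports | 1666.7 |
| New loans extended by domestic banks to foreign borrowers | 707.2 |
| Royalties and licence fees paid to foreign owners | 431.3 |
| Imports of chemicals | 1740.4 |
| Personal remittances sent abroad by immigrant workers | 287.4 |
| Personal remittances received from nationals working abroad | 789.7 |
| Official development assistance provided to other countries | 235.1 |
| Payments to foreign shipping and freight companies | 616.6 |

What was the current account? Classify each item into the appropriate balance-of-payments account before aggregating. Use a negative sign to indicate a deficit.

Goods: -984.6 + 4397.6 - 1740.4 + 1666.7 = 3339.3
Services: -431.3 + 879.6 - 616.6 = -168.3
Secondary income: -287.4 + 789.7 - 235.1 = 267.2
Current account = 3339.3 + (-168.3) + 267.2 = 3438.2
(Excluded from the current account — financial account: purchases of foreign government bonds by domestic residents 1019.2, new loans extended by domestic banks to foreign borrowers 707.2; capital account: acquisition of foreign patents and trademarks (non-produced assets) 117.6.)

3438.2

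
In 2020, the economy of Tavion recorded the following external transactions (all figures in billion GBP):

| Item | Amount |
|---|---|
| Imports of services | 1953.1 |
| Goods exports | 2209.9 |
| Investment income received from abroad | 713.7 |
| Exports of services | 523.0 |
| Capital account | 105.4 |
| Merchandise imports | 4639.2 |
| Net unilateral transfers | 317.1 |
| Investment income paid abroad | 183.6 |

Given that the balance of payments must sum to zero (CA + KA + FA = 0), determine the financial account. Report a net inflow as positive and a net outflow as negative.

Goods balance = 2209.9 - 4639.2 = -2429.3
Services balance = 523.0 - 1953.1 = -1430.1
Trade balance (goods + services) = -2429.3 + (-1430.1) = -3859.4
Net primary income = 713.7 - 183.6 = 530.1
Net secondary income = 317.1
Current account = -3859.4 + 530.1 + 317.1 = -3012.2
Financial account = -(-3012.2 + 105.4) = 2906.8

2906.8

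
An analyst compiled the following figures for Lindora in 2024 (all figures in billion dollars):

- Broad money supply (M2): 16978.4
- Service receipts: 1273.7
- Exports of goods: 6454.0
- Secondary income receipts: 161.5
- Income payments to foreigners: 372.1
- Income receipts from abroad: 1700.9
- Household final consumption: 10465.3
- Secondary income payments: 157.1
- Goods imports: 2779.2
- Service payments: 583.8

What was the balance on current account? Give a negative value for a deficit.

5697.9

Goods balance = 6454.0 - 2779.2 = 3674.8
Services balance = 1273.7 - 583.8 = 689.9
Trade balance (goods + services) = 3674.8 + 689.9 = 4364.7
Net primary income = 1700.9 - 372.1 = 1328.8
Net secondary income = 161.5 - 157.1 = 4.4
Current account = 4364.7 + 1328.8 + 4.4 = 5697.9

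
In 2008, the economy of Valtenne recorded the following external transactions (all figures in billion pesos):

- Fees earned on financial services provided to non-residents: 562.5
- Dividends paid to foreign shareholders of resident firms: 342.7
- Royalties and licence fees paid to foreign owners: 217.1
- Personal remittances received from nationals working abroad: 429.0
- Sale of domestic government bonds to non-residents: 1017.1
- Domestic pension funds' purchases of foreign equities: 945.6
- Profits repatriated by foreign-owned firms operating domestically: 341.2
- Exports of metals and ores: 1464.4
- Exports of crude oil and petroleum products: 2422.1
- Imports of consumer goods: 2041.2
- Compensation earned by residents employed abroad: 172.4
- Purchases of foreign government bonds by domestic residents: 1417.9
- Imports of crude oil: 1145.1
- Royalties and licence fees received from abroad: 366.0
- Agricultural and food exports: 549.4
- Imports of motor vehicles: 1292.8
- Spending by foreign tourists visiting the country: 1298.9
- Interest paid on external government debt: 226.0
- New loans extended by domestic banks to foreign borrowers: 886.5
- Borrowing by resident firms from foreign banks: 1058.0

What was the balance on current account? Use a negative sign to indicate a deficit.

1658.6

Goods: 2422.1 + 549.4 - 1145.1 - 2041.2 + 1464.4 - 1292.8 = -43.2
Services: 366.0 - 217.1 + 1298.9 + 562.5 = 2010.3
Primary income: -226.0 - 342.7 - 341.2 + 172.4 = -737.5
Secondary income: 429.0
Current account = (-43.2) + 2010.3 + (-737.5) + 429.0 = 1658.6
(Excluded from the current account — financial account: sale of domestic government bonds to non-residents 1017.1, domestic pension funds' purchases of foreign equities 945.6, purchases of foreign government bonds by domestic residents 1417.9, new loans extended by domestic banks to foreign borrowers 886.5, borrowing by resident firms from foreign banks 1058.0.)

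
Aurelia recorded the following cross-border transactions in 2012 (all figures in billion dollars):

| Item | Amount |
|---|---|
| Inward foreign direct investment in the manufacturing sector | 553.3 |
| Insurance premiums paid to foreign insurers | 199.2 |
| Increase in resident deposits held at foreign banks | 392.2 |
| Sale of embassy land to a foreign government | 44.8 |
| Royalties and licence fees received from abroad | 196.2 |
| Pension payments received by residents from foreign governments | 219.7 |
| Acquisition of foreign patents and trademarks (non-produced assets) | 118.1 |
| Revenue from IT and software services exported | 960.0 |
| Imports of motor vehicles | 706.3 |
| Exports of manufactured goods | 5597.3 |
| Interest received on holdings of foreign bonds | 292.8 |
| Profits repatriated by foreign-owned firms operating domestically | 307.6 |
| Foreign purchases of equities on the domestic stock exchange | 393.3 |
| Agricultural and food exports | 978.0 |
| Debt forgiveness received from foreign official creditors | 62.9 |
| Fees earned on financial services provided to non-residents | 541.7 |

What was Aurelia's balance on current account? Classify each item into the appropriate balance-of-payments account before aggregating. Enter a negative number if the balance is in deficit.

7572.6

Goods: 978.0 + 5597.3 - 706.3 = 5869.0
Services: -199.2 + 196.2 + 541.7 + 960.0 = 1498.7
Primary income: -307.6 + 292.8 = -14.8
Secondary income: 219.7
Current account = 5869.0 + 1498.7 + (-14.8) + 219.7 = 7572.6
(Excluded from the current account — financial account: inward foreign direct investment in the manufacturing sector 553.3, increase in resident deposits held at foreign banks 392.2, foreign purchases of equities on the domestic stock exchange 393.3; capital account: sale of embassy land to a foreign government 44.8, acquisition of foreign patents and trademarks (non-produced assets) 118.1, debt forgiveness received from foreign official creditors 62.9.)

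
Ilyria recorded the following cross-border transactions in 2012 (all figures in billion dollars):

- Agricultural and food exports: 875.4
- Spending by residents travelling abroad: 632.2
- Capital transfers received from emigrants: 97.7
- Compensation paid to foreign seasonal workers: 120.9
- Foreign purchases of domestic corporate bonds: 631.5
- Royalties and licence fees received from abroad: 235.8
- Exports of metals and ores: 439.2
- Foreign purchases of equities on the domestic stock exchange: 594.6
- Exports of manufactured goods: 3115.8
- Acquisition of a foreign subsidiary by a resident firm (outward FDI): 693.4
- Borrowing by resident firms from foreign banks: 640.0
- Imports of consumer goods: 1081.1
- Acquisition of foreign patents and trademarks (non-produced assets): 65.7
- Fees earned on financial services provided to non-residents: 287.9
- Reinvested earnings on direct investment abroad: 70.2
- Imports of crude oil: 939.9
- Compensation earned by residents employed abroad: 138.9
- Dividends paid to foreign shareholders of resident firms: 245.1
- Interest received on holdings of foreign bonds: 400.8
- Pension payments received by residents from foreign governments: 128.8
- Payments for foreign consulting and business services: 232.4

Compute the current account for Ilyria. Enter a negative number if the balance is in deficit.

Goods: -939.9 + 439.2 - 1081.1 + 3115.8 + 875.4 = 2409.4
Services: -232.4 - 632.2 + 287.9 + 235.8 = -340.9
Primary income: 70.2 + 400.8 - 245.1 - 120.9 + 138.9 = 243.9
Secondary income: 128.8
Current account = 2409.4 + (-340.9) + 243.9 + 128.8 = 2441.2
(Excluded from the current account — capital account: capital transfers received from emigrants 97.7, acquisition of foreign patents and trademarks (non-produced assets) 65.7; financial account: foreign purchases of domestic corporate bonds 631.5, foreign purchases of equities on the domestic stock exchange 594.6, acquisition of a foreign subsidiary by a resident firm (outward FDI) 693.4, borrowing by resident firms from foreign banks 640.0.)

2441.2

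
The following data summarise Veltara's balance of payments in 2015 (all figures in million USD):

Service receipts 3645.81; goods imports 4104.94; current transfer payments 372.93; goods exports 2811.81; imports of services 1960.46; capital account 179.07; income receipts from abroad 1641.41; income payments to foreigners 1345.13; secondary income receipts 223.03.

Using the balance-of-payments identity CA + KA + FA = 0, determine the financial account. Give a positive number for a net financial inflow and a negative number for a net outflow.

Goods balance = 2811.81 - 4104.94 = -1293.13
Services balance = 3645.81 - 1960.46 = 1685.35
Trade balance (goods + services) = -1293.13 + 1685.35 = 392.22
Net primary income = 1641.41 - 1345.13 = 296.28
Net secondary income = 223.03 - 372.93 = -149.90
Current account = 392.22 + 296.28 + (-149.90) = 538.60
Financial account = -(538.60 + 179.07) = -717.67

-717.67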